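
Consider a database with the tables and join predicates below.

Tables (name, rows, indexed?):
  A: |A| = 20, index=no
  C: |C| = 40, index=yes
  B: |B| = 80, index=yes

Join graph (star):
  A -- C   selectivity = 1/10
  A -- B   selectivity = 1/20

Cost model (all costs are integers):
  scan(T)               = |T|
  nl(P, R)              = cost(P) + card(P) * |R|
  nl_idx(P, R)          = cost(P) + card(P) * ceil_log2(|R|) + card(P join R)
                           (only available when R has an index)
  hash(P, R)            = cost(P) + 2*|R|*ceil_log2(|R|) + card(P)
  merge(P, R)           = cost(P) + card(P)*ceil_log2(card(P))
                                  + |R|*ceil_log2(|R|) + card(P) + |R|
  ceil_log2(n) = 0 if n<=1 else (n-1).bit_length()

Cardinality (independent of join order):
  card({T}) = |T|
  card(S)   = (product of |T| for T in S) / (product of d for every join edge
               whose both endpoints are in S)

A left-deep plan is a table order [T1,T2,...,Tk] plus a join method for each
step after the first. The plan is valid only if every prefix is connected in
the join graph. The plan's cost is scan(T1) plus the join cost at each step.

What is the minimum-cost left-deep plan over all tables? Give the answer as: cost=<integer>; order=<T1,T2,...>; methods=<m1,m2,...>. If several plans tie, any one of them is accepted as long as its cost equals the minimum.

cost=800; order=A,B,C; methods=nl_idx,hash

Selinger DP (subsets sized 1..n):
  {A}: scan cost=20, card=20
  {C}: scan cost=40, card=40
  {B}: scan cost=80, card=80
  {AC}: card=80; try (C,nl_idx)→220, (A,hash)→280, (C,merge)→420, (A,merge)→440, (C,hash)→520, (C,nl)→820 …(+1); best=220 via (C,nl_idx)
  {AB}: card=80; try (B,nl_idx)→240, (A,hash)→360, (B,merge)→780, (A,merge)→840, (B,hash)→1160, (B,nl)→1620 …(+1); best=240 via (B,nl_idx)
  {ABC}: card=320; try (C,hash)→800, (C,nl_idx)→1040, (B,nl_idx)→1100, (C,merge)→1160, (B,hash)→1420, (B,merge)→1500 …(+2); best=800 via (C,hash)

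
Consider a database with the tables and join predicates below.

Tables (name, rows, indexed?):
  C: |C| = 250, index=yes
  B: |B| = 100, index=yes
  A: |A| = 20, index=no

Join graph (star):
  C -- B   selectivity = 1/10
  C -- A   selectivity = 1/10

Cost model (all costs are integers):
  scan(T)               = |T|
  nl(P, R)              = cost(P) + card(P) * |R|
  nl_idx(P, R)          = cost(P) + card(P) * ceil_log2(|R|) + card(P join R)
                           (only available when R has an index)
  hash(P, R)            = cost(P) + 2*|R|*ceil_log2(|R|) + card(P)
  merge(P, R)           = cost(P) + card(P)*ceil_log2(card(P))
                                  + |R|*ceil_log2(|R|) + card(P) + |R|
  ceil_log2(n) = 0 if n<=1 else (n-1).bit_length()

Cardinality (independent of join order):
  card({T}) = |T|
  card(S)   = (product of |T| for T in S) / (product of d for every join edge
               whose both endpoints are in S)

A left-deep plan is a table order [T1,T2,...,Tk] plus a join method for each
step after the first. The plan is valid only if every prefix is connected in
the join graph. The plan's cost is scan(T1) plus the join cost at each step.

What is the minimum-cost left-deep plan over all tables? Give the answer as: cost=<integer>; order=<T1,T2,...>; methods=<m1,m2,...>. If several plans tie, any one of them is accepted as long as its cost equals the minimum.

Selinger DP (subsets sized 1..n):
  {C}: scan cost=250, card=250
  {B}: scan cost=100, card=100
  {A}: scan cost=20, card=20
  {BC}: card=2500; try (B,hash)→1900, (C,merge)→3150, (B,merge)→3300, (C,nl_idx)→3400, (C,hash)→4200, (B,nl_idx)→4500 …(+2); best=1900 via (B,hash)
  {AC}: card=500; try (C,nl_idx)→680, (A,hash)→700, (C,merge)→2390, (A,merge)→2620, (C,hash)→4040, (C,nl)→5020 …(+1); best=680 via (C,nl_idx)
  {ABC}: card=5000; try (B,hash)→2580, (A,hash)→4600, (B,merge)→6480, (B,nl_idx)→9180, (A,merge)→34520, (B,nl)→50680 …(+1); best=2580 via (B,hash)

cost=2580; order=A,C,B; methods=nl_idx,hash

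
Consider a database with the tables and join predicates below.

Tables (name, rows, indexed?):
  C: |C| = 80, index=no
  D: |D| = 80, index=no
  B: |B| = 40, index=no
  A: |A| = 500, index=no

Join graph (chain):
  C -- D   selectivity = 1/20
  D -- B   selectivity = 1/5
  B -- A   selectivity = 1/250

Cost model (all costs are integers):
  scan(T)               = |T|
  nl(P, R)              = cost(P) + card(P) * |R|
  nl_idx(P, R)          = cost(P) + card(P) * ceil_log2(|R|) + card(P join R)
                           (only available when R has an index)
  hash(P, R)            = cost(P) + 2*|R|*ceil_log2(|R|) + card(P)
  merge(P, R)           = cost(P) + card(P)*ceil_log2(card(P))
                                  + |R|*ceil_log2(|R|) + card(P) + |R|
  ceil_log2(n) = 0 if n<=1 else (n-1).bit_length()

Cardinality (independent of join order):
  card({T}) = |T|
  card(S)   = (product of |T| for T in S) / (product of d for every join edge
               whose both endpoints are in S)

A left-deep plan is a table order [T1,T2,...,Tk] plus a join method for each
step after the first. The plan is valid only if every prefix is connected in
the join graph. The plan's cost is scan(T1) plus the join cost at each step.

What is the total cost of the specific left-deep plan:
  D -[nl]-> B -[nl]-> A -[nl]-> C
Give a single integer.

step 1: scan D: cost=80, card=80
step 2: join B via nl
    card(P join B) = 80*40/(5) = 640
    cost = 80 + 80*40 = 3280
step 3: join A via nl
    card(P join A) = 640*500/(250) = 1280
    cost = 3280 + 640*500 = 323280
step 4: join C via nl
    card(P join C) = 1280*80/(20) = 5120
    cost = 323280 + 1280*80 = 425680

425680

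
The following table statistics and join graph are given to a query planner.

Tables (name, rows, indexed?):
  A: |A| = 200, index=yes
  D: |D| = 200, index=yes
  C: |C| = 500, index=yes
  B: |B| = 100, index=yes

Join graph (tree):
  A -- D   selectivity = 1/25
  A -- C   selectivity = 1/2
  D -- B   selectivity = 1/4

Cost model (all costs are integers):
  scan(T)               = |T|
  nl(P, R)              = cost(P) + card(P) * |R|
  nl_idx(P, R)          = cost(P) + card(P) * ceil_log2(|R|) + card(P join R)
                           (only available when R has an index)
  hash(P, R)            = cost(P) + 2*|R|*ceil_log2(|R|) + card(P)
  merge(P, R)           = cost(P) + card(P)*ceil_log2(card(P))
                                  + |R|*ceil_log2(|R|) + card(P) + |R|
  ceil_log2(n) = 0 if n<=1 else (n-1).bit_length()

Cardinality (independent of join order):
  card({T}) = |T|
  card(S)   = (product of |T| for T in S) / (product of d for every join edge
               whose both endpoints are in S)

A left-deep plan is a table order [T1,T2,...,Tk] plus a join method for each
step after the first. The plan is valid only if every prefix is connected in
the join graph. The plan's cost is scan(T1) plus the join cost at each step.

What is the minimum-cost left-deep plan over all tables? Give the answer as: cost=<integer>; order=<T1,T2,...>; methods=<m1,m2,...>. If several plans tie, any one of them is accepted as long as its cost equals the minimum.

Selinger DP (subsets sized 1..n):
  {A}: scan cost=200, card=200
  {D}: scan cost=200, card=200
  {C}: scan cost=500, card=500
  {B}: scan cost=100, card=100
  {AD}: card=1600; try (D,nl_idx)→3400, (A,nl_idx)→3400, (D,hash)→3600, (A,hash)→3600, (D,merge)→3800, (A,merge)→3800 …(+2); best=3400 via (D,nl_idx)
  {AC}: card=50000; try (A,hash)→4200, (C,merge)→7000, (A,merge)→7300, (C,hash)→9400, (C,nl_idx)→52000, (A,nl_idx)→54500 …(+2); best=4200 via (A,hash)
  {BD}: card=5000; try (B,hash)→1800, (D,merge)→2700, (B,merge)→2800, (D,hash)→3400, (D,nl_idx)→5900, (B,nl_idx)→6600 …(+2); best=1800 via (B,hash)
  {ACD}: card=400000; try (C,hash)→14000, (C,merge)→27600, (D,hash)→57400, (C,nl_idx)→417800, (C,nl)→803400, (D,nl_idx)→804200 …(+2); best=14000 via (C,hash)
  {ABD}: card=40000; try (B,hash)→6400, (A,hash)→10000, (B,merge)→23400, (B,nl_idx)→54600, (A,merge)→73600, (A,nl_idx)→81800 …(+2); best=6400 via (B,hash)
  {ABCD}: card=10000000; try (C,hash)→55400, (B,hash)→415400, (C,merge)→691400, (B,merge)→8014800, (C,nl_idx)→10366400, (B,nl_idx)→12814000 …(+2); best=55400 via (C,hash)

cost=55400; order=A,D,B,C; methods=nl_idx,hash,hash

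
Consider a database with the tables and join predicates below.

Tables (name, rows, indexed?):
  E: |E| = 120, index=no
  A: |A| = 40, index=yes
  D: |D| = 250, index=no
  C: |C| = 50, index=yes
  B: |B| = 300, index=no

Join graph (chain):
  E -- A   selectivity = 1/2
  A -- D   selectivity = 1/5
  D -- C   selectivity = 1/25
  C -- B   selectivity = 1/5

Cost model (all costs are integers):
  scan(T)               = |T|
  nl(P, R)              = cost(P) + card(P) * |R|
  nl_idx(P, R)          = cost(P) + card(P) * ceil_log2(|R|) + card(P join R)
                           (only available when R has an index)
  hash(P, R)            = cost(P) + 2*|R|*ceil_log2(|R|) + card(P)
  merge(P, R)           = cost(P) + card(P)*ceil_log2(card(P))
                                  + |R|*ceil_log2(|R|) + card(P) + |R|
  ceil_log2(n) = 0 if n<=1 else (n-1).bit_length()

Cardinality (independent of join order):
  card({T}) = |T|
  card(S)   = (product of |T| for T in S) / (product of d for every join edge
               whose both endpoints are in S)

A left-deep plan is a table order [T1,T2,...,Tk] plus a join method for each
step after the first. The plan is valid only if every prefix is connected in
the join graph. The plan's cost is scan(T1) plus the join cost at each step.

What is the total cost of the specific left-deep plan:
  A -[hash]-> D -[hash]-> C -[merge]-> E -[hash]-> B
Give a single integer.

305040

step 1: scan A: cost=40, card=40
step 2: join D via hash
    card(P join D) = 40*250/(5) = 2000
    cost = 40 + 2*250*8 + 40 = 4080
step 3: join C via hash
    card(P join C) = 2000*50/(25) = 4000
    cost = 4080 + 2*50*6 + 2000 = 6680
step 4: join E via merge
    card(P join E) = 4000*120/(2) = 240000
    cost = 6680 + 4000*12 + 120*7 + 4000 + 120 = 59640
step 5: join B via hash
    card(P join B) = 240000*300/(5) = 14400000
    cost = 59640 + 2*300*9 + 240000 = 305040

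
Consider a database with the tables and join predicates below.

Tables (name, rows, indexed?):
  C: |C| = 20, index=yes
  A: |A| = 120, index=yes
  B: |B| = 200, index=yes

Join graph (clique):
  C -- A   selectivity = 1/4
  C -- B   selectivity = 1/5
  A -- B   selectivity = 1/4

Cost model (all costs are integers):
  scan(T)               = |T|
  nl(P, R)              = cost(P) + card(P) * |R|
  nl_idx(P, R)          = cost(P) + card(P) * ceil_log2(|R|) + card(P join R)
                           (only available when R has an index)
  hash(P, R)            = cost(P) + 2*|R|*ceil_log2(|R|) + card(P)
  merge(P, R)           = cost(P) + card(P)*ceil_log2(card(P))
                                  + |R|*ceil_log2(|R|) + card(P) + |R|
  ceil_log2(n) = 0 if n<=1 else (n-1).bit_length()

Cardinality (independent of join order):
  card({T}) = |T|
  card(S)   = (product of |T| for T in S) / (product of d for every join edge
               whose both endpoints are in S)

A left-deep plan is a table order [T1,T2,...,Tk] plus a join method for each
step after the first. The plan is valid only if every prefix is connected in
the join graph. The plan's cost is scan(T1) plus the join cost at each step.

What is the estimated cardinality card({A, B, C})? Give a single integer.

Tables in S: A(120), B(200), C(20)
Edges inside S: C-A(d=4), C-B(d=5), A-B(d=4)
numerator = 120 * 200 * 20 = 480000
denominator = 4 * 5 * 4 = 80
card(S) = 480000 / 80 = 6000

6000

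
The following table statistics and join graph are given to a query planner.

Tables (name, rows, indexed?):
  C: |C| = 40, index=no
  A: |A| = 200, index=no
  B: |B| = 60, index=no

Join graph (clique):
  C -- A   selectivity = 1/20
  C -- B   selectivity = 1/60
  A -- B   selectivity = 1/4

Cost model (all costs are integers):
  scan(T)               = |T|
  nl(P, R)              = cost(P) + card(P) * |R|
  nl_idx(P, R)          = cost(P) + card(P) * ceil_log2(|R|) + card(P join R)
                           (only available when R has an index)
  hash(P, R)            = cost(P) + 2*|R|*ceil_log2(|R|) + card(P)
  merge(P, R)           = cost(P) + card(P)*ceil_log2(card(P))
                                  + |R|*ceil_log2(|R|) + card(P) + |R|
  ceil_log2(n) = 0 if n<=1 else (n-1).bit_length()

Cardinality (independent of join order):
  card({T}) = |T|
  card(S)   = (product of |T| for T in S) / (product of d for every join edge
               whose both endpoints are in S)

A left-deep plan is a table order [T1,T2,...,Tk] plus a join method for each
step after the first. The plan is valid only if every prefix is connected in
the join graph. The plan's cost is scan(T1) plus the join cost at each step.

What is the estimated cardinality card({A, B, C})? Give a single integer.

100

Tables in S: A(200), B(60), C(40)
Edges inside S: C-A(d=20), C-B(d=60), A-B(d=4)
numerator = 200 * 60 * 40 = 480000
denominator = 20 * 60 * 4 = 4800
card(S) = 480000 / 4800 = 100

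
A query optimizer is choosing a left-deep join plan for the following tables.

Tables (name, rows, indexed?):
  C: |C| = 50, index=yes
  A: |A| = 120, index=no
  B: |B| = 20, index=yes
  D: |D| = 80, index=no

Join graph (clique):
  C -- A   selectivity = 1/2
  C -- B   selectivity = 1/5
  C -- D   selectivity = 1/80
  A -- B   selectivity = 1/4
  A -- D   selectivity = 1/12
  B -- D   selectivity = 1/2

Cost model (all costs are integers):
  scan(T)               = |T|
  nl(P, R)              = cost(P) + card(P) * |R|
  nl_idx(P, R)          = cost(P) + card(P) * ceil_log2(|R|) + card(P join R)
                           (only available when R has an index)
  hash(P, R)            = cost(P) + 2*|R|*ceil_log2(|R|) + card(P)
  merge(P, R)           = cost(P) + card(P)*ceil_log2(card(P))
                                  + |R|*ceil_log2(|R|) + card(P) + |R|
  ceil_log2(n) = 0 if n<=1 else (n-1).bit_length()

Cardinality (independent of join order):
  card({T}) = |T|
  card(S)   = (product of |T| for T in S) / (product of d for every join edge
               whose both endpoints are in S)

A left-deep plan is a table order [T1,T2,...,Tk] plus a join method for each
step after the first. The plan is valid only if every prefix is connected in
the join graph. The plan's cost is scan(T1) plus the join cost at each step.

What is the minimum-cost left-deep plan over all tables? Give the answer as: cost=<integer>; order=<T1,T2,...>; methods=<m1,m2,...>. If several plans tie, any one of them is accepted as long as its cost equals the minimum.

cost=2370; order=D,C,A,B; methods=nl_idx,merge,hash

Selinger DP (subsets sized 1..n):
  {C}: scan cost=50, card=50
  {A}: scan cost=120, card=120
  {B}: scan cost=20, card=20
  {D}: scan cost=80, card=80
  {AC}: card=3000; try (C,hash)→840, (A,merge)→1360, (C,merge)→1430, (A,hash)→1780, (C,nl_idx)→3840, (A,nl)→6050 …(+1); best=840 via (C,hash)
  {BC}: card=200; try (B,hash)→300, (C,nl_idx)→340, (C,merge)→490, (B,nl_idx)→500, (B,merge)→520, (C,hash)→640 …(+2); best=300 via (B,hash)
  {CD}: card=50; try (C,nl_idx)→610, (C,hash)→760, (D,merge)→1040, (C,merge)→1070, (D,hash)→1220, (D,nl)→4050 …(+1); best=610 via (C,nl_idx)
  {AB}: card=600; try (B,hash)→440, (A,merge)→1100, (B,merge)→1200, (B,nl_idx)→1320, (A,hash)→1720, (A,nl)→2420 …(+1); best=440 via (B,hash)
  {AD}: card=800; try (D,hash)→1360, (A,merge)→1680, (D,merge)→1720, (A,hash)→1840, (A,nl)→9680, (D,nl)→9720; best=1360 via (D,hash)
  {BD}: card=800; try (B,hash)→360, (D,merge)→780, (B,merge)→840, (D,hash)→1160, (B,nl_idx)→1280, (D,nl)→1620 …(+1); best=360 via (B,hash)
  {ABC}: card=3000; try (C,hash)→1640, (A,hash)→2180, (A,merge)→3060, (B,hash)→4040, (C,nl_idx)→7040, (C,merge)→7390 …(+5); best=1640 via (C,hash)
  {ACD}: card=250; try (A,merge)→1920, (A,hash)→2340, (C,hash)→2760, (D,hash)→4960, (C,nl_idx)→6410, (A,nl)→6610 …(+4); best=1920 via (A,merge)
  {BCD}: card=100; try (B,hash)→860, (B,nl_idx)→960, (B,merge)→1080, (B,nl)→1610, (D,hash)→1620, (C,hash)→1760 …(+5); best=860 via (B,hash)
  {ABD}: card=2000; try (D,hash)→2160, (B,hash)→2360, (A,hash)→2840, (B,nl_idx)→7360, (D,merge)→7680, (A,merge)→10120 …(+4); best=2160 via (D,hash)
  {ABCD}: card=125; try (B,hash)→2370, (A,merge)→2620, (A,hash)→2640, (B,nl_idx)→3295, (B,merge)→4290, (C,hash)→4760 …(+8); best=2370 via (B,hash)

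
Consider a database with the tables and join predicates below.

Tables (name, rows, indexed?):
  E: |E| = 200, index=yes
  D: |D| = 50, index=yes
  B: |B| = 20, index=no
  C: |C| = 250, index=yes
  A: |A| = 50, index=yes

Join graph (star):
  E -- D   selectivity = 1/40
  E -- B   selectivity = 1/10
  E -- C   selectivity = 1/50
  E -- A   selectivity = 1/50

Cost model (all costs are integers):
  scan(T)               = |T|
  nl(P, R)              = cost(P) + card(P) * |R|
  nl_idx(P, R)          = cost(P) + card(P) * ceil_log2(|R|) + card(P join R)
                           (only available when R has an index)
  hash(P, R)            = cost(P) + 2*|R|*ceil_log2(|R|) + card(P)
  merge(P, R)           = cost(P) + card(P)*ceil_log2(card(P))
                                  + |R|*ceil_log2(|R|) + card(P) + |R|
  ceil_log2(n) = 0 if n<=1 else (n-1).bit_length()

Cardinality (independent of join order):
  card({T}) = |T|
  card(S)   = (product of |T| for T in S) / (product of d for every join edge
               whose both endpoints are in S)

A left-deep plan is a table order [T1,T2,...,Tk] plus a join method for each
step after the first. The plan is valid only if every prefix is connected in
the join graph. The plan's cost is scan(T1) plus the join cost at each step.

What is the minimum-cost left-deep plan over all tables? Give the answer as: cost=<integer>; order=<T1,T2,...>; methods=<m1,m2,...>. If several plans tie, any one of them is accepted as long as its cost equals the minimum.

cost=6150; order=A,E,D,C,B; methods=nl_idx,hash,nl_idx,hash

Selinger DP (subsets sized 1..n):
  {E}: scan cost=200, card=200
  {D}: scan cost=50, card=50
  {B}: scan cost=20, card=20
  {C}: scan cost=250, card=250
  {A}: scan cost=50, card=50
  {DE}: card=250; try (E,nl_idx)→700, (D,hash)→1000, (D,nl_idx)→1650, (E,merge)→2200, (D,merge)→2350, (E,hash)→3300 …(+2); best=700 via (E,nl_idx)
  {BE}: card=400; try (E,nl_idx)→580, (B,hash)→600, (E,merge)→1940, (B,merge)→2120, (E,hash)→3240, (E,nl)→4020 …(+1); best=580 via (E,nl_idx)
  {CE}: card=1000; try (C,nl_idx)→2800, (E,nl_idx)→3250, (E,hash)→3700, (C,merge)→4250, (E,merge)→4300, (C,hash)→4400 …(+2); best=2800 via (C,nl_idx)
  {AE}: card=200; try (E,nl_idx)→650, (A,hash)→1000, (A,nl_idx)→1600, (E,merge)→2200, (A,merge)→2350, (E,hash)→3300 …(+2); best=650 via (E,nl_idx)
  {BDE}: card=500; try (B,hash)→1150, (D,hash)→1580, (B,merge)→3070, (D,nl_idx)→3480, (D,merge)→4930, (B,nl)→5700 …(+1); best=1150 via (B,hash)
  {CDE}: card=1250; try (C,nl_idx)→3950, (D,hash)→4400, (C,hash)→4950, (C,merge)→5200, (D,nl_idx)→10050, (D,merge)→14150 …(+2); best=3950 via (C,nl_idx)
  {ADE}: card=250; try (D,hash)→1450, (A,hash)→1550, (D,nl_idx)→2100, (A,nl_idx)→2450, (D,merge)→2800, (A,merge)→3300 …(+2); best=1450 via (D,hash)
  {BCE}: card=2000; try (B,hash)→4000, (C,hash)→4980, (C,nl_idx)→5780, (C,merge)→6830, (B,merge)→13920, (B,nl)→22800 …(+1); best=4000 via (B,hash)
  {ABE}: card=400; try (B,hash)→1050, (A,hash)→1580, (B,merge)→2570, (A,nl_idx)→3380, (B,nl)→4650, (A,merge)→4930 …(+1); best=1050 via (B,hash)
  {ACE}: card=1000; try (C,nl_idx)→3250, (A,hash)→4400, (C,merge)→4700, (C,hash)→4850, (A,nl_idx)→9800, (A,merge)→14150 …(+2); best=3250 via (C,nl_idx)
  {BCDE}: card=2500; try (B,hash)→5400, (C,hash)→5650, (D,hash)→6600, (C,nl_idx)→7650, (C,merge)→8400, (D,nl_idx)→18500 …(+5); best=5400 via (B,hash)
  {ABDE}: card=500; try (B,hash)→1900, (D,hash)→2050, (A,hash)→2250, (B,merge)→3820, (D,nl_idx)→3950, (A,nl_idx)→4650 …(+5); best=1900 via (B,hash)
  {ACDE}: card=1250; try (C,nl_idx)→4700, (D,hash)→4850, (C,hash)→5700, (A,hash)→5800, (C,merge)→5950, (D,nl_idx)→10500 …(+6); best=4700 via (C,nl_idx)
  {ABCE}: card=2000; try (B,hash)→4450, (C,hash)→5450, (C,nl_idx)→6250, (A,hash)→6600, (C,merge)→7300, (B,merge)→14370 …(+5); best=4450 via (B,hash)
  {ABCDE}: card=2500; try (B,hash)→6150, (C,hash)→6400, (D,hash)→7050, (C,nl_idx)→8400, (A,hash)→8500, (C,merge)→9150 …(+9); best=6150 via (B,hash)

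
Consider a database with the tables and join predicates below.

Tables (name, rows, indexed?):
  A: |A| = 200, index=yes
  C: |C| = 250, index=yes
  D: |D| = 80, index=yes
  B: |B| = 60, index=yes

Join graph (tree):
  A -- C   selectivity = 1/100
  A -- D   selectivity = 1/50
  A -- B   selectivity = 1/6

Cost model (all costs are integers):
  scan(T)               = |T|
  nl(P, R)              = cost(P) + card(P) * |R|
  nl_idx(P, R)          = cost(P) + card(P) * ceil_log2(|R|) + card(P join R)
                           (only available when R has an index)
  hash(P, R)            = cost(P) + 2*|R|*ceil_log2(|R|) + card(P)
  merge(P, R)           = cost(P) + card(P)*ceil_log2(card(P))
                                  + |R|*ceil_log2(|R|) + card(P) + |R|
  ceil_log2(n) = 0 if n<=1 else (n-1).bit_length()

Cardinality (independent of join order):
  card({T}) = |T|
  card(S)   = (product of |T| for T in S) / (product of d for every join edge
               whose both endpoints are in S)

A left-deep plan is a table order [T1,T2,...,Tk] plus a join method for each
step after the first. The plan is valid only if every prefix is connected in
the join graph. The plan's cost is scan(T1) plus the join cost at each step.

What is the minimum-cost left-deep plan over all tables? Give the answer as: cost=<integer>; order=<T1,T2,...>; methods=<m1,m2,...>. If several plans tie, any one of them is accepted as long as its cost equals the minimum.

cost=5440; order=A,C,D,B; methods=nl_idx,hash,hash

Selinger DP (subsets sized 1..n):
  {A}: scan cost=200, card=200
  {C}: scan cost=250, card=250
  {D}: scan cost=80, card=80
  {B}: scan cost=60, card=60
  {AC}: card=500; try (C,nl_idx)→2300, (A,nl_idx)→2750, (A,hash)→3700, (C,merge)→4250, (A,merge)→4300, (C,hash)→4400 …(+2); best=2300 via (C,nl_idx)
  {AD}: card=320; try (A,nl_idx)→1040, (D,hash)→1520, (D,nl_idx)→1920, (A,merge)→2520, (D,merge)→2640, (A,hash)→3360 …(+2); best=1040 via (A,nl_idx)
  {AB}: card=2000; try (B,hash)→1120, (A,merge)→2280, (B,merge)→2420, (A,nl_idx)→2540, (A,hash)→3320, (B,nl_idx)→3400 …(+2); best=1120 via (B,hash)
  {ACD}: card=800; try (D,hash)→3920, (C,nl_idx)→4400, (C,hash)→5360, (C,merge)→6490, (D,nl_idx)→6600, (D,merge)→7940 …(+2); best=3920 via (D,hash)
  {ABC}: card=5000; try (B,hash)→3520, (C,hash)→7120, (B,merge)→7720, (B,nl_idx)→10300, (C,nl_idx)→22120, (C,merge)→27370 …(+2); best=3520 via (B,hash)
  {ABD}: card=3200; try (B,hash)→2080, (D,hash)→4240, (B,merge)→4660, (B,nl_idx)→6160, (D,nl_idx)→18320, (B,nl)→20240 …(+2); best=2080 via (B,hash)
  {ABCD}: card=8000; try (B,hash)→5440, (C,hash)→9280, (D,hash)→9640, (B,merge)→13140, (B,nl_idx)→16720, (C,nl_idx)→35680 …(+6); best=5440 via (B,hash)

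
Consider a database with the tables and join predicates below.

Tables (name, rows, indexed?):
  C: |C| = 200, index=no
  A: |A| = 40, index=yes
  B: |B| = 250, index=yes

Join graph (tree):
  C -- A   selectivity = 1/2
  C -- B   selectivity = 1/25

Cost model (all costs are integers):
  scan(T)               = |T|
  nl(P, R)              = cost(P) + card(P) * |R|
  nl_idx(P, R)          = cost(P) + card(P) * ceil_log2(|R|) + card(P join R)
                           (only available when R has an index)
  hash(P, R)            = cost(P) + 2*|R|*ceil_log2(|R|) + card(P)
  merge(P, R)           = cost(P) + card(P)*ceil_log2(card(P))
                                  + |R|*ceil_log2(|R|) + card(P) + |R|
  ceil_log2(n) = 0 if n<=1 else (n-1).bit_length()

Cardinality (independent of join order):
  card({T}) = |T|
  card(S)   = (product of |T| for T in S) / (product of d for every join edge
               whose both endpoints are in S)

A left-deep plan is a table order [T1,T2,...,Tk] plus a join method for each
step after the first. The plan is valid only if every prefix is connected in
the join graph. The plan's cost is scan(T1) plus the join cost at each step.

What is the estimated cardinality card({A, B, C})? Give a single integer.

40000

Tables in S: A(40), B(250), C(200)
Edges inside S: C-A(d=2), C-B(d=25)
numerator = 40 * 250 * 200 = 2000000
denominator = 2 * 25 = 50
card(S) = 2000000 / 50 = 40000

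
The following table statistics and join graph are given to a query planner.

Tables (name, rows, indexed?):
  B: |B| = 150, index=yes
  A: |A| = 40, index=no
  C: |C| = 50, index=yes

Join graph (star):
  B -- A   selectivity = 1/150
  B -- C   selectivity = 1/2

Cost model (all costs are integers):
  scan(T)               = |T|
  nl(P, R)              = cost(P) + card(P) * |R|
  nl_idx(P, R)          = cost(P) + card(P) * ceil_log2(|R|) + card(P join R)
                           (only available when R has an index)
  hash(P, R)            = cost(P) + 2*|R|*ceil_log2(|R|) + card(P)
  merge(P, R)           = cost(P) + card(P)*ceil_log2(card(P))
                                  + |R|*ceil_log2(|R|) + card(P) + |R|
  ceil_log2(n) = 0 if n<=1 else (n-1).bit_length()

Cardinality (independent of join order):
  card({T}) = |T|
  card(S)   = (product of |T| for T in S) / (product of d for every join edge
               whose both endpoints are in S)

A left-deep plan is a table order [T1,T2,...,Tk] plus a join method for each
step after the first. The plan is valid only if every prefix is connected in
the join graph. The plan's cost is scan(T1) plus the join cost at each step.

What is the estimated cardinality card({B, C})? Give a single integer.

3750

Tables in S: B(150), C(50)
Edges inside S: B-C(d=2)
numerator = 150 * 50 = 7500
denominator = 2 = 2
card(S) = 7500 / 2 = 3750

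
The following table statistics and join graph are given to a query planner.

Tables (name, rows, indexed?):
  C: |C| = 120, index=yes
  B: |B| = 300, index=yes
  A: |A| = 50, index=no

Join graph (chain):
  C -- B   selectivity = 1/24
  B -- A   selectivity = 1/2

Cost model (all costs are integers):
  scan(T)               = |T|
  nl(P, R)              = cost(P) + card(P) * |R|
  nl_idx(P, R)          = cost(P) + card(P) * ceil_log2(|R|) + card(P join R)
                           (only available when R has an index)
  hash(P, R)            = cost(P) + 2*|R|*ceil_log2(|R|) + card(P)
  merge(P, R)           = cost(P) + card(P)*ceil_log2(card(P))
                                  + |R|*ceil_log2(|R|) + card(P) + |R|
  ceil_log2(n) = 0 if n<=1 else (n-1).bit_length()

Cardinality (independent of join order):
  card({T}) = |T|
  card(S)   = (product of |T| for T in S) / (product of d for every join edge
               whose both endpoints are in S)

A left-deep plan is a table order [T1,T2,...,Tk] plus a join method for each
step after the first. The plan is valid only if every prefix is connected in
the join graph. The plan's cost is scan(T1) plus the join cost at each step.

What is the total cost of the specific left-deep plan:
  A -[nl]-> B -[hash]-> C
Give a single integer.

step 1: scan A: cost=50, card=50
step 2: join B via nl
    card(P join B) = 50*300/(2) = 7500
    cost = 50 + 50*300 = 15050
step 3: join C via hash
    card(P join C) = 7500*120/(24) = 37500
    cost = 15050 + 2*120*7 + 7500 = 24230

24230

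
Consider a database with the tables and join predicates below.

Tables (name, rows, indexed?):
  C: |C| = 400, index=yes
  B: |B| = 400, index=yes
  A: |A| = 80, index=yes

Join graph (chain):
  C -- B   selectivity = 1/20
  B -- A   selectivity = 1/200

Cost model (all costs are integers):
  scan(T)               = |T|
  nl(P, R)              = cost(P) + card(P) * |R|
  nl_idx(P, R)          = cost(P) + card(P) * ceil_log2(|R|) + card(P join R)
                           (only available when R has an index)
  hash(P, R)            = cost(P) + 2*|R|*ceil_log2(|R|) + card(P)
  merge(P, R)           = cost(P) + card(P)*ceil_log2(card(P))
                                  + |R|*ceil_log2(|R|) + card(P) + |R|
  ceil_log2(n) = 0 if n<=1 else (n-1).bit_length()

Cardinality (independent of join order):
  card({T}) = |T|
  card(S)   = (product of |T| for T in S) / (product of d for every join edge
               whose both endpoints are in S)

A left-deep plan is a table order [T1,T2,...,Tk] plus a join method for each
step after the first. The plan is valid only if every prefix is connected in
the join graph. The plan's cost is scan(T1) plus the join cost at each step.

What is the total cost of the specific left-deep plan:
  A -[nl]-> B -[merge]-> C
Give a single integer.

37520

step 1: scan A: cost=80, card=80
step 2: join B via nl
    card(P join B) = 80*400/(200) = 160
    cost = 80 + 80*400 = 32080
step 3: join C via merge
    card(P join C) = 160*400/(20) = 3200
    cost = 32080 + 160*8 + 400*9 + 160 + 400 = 37520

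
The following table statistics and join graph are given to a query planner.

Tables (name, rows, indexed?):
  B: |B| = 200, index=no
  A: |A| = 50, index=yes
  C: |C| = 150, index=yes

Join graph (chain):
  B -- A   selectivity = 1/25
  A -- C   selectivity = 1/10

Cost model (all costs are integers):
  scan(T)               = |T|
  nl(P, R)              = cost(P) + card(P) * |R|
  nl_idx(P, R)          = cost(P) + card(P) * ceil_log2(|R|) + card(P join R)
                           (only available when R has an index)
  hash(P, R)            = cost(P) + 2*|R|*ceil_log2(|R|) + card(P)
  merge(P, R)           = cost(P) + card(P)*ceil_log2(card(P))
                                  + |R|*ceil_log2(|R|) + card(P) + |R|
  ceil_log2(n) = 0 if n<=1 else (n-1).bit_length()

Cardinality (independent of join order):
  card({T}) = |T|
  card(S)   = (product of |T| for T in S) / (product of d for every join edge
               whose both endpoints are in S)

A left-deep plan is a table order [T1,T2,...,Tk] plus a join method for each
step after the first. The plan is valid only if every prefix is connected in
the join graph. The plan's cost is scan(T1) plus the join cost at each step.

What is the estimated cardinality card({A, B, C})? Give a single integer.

Tables in S: A(50), B(200), C(150)
Edges inside S: B-A(d=25), A-C(d=10)
numerator = 50 * 200 * 150 = 1500000
denominator = 25 * 10 = 250
card(S) = 1500000 / 250 = 6000

6000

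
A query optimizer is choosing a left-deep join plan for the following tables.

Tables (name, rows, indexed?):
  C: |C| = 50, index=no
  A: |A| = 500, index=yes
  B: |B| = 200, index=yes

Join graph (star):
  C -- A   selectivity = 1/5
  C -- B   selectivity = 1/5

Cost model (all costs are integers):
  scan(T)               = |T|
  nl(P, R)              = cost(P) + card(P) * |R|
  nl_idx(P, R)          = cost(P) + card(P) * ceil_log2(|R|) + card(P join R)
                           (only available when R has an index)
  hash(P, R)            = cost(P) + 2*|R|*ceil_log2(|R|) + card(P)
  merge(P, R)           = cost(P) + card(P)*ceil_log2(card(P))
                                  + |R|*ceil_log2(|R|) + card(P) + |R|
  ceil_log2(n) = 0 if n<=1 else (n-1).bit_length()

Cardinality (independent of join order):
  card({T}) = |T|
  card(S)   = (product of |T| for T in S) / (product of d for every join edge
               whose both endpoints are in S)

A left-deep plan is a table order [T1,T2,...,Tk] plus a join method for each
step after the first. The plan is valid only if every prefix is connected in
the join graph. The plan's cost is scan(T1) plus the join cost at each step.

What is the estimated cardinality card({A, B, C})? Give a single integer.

Tables in S: A(500), B(200), C(50)
Edges inside S: C-A(d=5), C-B(d=5)
numerator = 500 * 200 * 50 = 5000000
denominator = 5 * 5 = 25
card(S) = 5000000 / 25 = 200000

200000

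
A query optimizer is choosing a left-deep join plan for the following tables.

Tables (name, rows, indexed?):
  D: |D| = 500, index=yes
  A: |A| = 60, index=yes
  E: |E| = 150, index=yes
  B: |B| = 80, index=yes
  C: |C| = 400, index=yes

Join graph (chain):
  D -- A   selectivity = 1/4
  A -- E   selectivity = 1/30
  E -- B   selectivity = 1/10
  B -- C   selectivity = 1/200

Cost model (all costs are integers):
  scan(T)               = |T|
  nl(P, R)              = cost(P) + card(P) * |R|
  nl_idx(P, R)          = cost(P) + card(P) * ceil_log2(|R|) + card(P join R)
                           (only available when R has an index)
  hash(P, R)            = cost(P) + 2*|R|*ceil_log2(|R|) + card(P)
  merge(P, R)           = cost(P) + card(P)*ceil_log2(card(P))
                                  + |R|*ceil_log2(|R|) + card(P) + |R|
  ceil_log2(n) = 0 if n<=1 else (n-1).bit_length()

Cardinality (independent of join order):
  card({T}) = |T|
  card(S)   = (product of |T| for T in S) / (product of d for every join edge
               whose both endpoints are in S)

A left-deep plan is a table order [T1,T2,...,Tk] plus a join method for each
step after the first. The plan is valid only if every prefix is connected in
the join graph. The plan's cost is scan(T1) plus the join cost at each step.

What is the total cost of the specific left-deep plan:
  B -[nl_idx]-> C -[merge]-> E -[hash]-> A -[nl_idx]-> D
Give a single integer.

step 1: scan B: cost=80, card=80
step 2: join C via nl_idx
    card(P join C) = 80*400/(200) = 160
    cost = 80 + 80*9 + 160 = 960
step 3: join E via merge
    card(P join E) = 160*150/(10) = 2400
    cost = 960 + 160*8 + 150*8 + 160 + 150 = 3750
step 4: join A via hash
    card(P join A) = 2400*60/(30) = 4800
    cost = 3750 + 2*60*6 + 2400 = 6870
step 5: join D via nl_idx
    card(P join D) = 4800*500/(4) = 600000
    cost = 6870 + 4800*9 + 600000 = 650070

650070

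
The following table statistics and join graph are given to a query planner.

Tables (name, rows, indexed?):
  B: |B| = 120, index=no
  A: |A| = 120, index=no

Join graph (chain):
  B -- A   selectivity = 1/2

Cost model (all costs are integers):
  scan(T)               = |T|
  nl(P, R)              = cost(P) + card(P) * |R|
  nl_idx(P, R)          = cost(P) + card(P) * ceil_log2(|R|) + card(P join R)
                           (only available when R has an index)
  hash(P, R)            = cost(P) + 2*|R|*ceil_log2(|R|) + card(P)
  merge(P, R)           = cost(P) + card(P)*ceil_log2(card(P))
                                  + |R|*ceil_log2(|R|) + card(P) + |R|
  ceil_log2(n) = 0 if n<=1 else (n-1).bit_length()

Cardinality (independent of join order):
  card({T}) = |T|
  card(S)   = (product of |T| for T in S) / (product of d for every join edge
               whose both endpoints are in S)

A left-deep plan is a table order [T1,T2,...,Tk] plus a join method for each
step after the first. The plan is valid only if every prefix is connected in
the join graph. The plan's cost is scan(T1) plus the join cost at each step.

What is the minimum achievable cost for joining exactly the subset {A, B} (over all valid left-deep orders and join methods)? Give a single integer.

1920

Selinger DP over subsets of {A,B}:
  {B}: scan cost=120, card=120
  {A}: scan cost=120, card=120
  {AB}: card=7200; try (B,hash)→1920, (A,hash)→1920, (B,merge)→2040, (A,merge)→2040, (B,nl)→14520, (A,nl)→14520; best=1920 via (B,hash)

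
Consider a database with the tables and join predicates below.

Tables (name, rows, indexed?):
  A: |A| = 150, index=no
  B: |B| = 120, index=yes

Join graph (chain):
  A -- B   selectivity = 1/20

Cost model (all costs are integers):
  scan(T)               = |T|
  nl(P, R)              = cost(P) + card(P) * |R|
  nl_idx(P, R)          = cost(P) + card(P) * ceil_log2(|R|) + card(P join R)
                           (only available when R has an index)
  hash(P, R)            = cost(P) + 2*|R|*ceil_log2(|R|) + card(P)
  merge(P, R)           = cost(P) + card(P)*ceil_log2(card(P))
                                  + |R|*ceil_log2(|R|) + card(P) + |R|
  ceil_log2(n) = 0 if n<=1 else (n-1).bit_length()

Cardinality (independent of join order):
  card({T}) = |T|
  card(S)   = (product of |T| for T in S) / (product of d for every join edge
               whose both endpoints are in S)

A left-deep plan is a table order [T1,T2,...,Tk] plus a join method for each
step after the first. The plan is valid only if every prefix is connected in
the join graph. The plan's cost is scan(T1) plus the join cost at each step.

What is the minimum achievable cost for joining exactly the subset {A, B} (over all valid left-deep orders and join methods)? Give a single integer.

Selinger DP over subsets of {A,B}:
  {A}: scan cost=150, card=150
  {B}: scan cost=120, card=120
  {AB}: card=900; try (B,hash)→1980, (B,nl_idx)→2100, (A,merge)→2430, (B,merge)→2460, (A,hash)→2640, (A,nl)→18120 …(+1); best=1980 via (B,hash)

1980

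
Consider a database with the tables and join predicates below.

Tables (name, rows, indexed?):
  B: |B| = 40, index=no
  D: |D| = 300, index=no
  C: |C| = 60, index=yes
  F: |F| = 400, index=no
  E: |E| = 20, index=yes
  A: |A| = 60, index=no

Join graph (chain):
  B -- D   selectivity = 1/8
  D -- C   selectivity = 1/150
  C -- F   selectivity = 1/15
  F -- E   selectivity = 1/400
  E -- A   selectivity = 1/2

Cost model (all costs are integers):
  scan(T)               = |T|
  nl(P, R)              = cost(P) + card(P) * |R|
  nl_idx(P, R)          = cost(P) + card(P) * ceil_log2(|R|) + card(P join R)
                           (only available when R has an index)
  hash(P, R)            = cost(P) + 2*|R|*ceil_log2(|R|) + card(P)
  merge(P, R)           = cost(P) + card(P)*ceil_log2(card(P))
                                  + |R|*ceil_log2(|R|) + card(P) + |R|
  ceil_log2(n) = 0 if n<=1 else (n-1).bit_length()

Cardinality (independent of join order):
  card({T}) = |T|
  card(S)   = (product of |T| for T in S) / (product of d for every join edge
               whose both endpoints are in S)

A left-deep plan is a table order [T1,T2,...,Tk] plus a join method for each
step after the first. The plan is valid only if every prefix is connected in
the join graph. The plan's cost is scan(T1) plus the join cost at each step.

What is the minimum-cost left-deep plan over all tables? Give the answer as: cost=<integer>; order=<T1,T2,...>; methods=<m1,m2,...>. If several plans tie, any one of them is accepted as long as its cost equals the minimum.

cost=7000; order=F,E,C,D,B,A; methods=hash,nl_idx,merge,hash,hash

Selinger DP (subsets sized 1..n):
  {B}: scan cost=40, card=40
  {D}: scan cost=300, card=300
  {C}: scan cost=60, card=60
  {F}: scan cost=400, card=400
  {E}: scan cost=20, card=20
  {A}: scan cost=60, card=60
  {BD}: card=1500; try (B,hash)→1080, (D,merge)→3320, (B,merge)→3580, (D,hash)→5480, (D,nl)→12040, (B,nl)→12300; best=1080 via (B,hash)
  {CD}: card=120; try (C,hash)→1320, (C,nl_idx)→2220, (D,merge)→3480, (C,merge)→3720, (D,hash)→5520, (D,nl)→18060 …(+1); best=1320 via (C,hash)
  {CF}: card=1600; try (C,hash)→1520, (C,nl_idx)→4400, (F,merge)→4480, (C,merge)→4820, (F,hash)→7320, (F,nl)→24060 …(+1); best=1520 via (C,hash)
  {EF}: card=20; try (E,hash)→1000, (E,nl_idx)→2420, (F,merge)→4140, (E,merge)→4520, (F,hash)→7240, (F,nl)→8020 …(+1); best=1000 via (E,hash)
  {AE}: card=600; try (E,hash)→320, (A,merge)→560, (E,merge)→600, (A,hash)→760, (E,nl_idx)→960, (A,nl)→1220 …(+1); best=320 via (E,hash)
  {BCD}: card=600; try (B,hash)→1920, (B,merge)→2560, (C,hash)→3300, (B,nl)→6120, (C,nl_idx)→10680, (C,merge)→19500 …(+1); best=1920 via (B,hash)
  {CDF}: card=3200; try (F,merge)→6280, (D,hash)→8520, (F,hash)→8640, (D,merge)→23720, (F,nl)→49320, (D,nl)→481520; best=6280 via (F,merge)
  {CEF}: card=80; try (C,nl_idx)→1200, (C,merge)→1540, (C,hash)→1740, (C,nl)→2200, (E,hash)→3320, (E,nl_idx)→9600 …(+2); best=1200 via (C,nl_idx)
  {AEF}: card=600; try (A,merge)→1540, (A,hash)→1740, (A,nl)→2200, (F,hash)→8120, (F,merge)→10920, (F,nl)→240320; best=1540 via (A,merge)
  {BCDF}: card=16000; try (F,hash)→9720, (B,hash)→9960, (F,merge)→12520, (B,merge)→48160, (B,nl)→134280, (F,nl)→241920; best=9720 via (F,hash)
  {CDEF}: card=160; try (D,merge)→4840, (D,hash)→6680, (E,hash)→9680, (E,nl_idx)→22440, (D,nl)→25200, (E,merge)→48000 …(+1); best=4840 via (D,merge)
  {ACEF}: card=2400; try (A,hash)→2000, (A,merge)→2260, (C,hash)→2860, (A,nl)→6000, (C,nl_idx)→7540, (C,merge)→8560 …(+1); best=2000 via (A,hash)
  {BCDEF}: card=800; try (B,hash)→5480, (B,merge)→6560, (B,nl)→11240, (E,hash)→25920, (E,nl_idx)→90520, (E,merge)→249840 …(+1); best=5480 via (B,hash)
  {ACDEF}: card=4800; try (A,hash)→5720, (A,merge)→6700, (D,hash)→9800, (A,nl)→14440, (D,merge)→36200, (D,nl)→722000; best=5720 via (A,hash)
  {ABCDEF}: card=24000; try (A,hash)→7000, (B,hash)→11000, (A,merge)→14700, (A,nl)→53480, (B,merge)→73200, (B,nl)→197720; best=7000 via (A,hash)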